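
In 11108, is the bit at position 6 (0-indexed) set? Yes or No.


0b10101101100100, bit 6 = 1. Yes

Yes


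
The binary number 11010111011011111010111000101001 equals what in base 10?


11010111011011111010111000101001 in decimal = 3614420521

3614420521


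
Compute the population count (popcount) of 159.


0b10011111 has 6 set bits

6


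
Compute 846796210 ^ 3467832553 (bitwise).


0b110010011110010001010110110010 ^ 0b11001110101100101110110011101001 = 0b11111100110010111111100101011011 = 4241226075

4241226075


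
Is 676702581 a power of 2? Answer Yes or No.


0b101000010101011010100101110101. Multiple bits set => No

No


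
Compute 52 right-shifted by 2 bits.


0b110100 >> 2 = 0b1101 = 13

13


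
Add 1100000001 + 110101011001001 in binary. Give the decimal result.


1100000001 + 110101011001001 = 110110111001010 = 28106

28106


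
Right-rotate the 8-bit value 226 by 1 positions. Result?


Rotate 0b11100010 right by 1 (8-bit) = 0b1110001 = 113

113


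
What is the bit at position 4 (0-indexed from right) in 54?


0b110110, position 4 = 1

1


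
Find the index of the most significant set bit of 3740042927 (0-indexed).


0b11011110111011001000011010101111. Highest set bit at position 31

31


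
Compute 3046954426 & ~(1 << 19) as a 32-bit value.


3046954426 & ~(1 << 19) = 3046430138

3046430138


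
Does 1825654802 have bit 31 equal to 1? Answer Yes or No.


0b1101100110100010100100000010010, bit 31 = 0. No

No


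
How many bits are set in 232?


0b11101000 has 4 set bits

4


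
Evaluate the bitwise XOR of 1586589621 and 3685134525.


0b1011110100100010110111110110101 ^ 0b11011011101001101011000010111101 = 0b10000101001101111101111100001000 = 2235031304

2235031304


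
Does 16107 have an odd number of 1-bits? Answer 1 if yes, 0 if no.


0b11111011101011 has 11 ones => parity 1

1


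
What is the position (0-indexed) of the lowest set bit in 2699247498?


0b10100000111000110011111110001010. Lowest set bit at position 1

1


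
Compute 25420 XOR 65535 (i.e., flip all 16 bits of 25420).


25420 ^ 65535 = 40115

40115


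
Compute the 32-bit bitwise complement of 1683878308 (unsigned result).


~0b1100100010111011111000110100100 = 0b10011011101000100000111001011011 = 2611088987 (32-bit unsigned)

2611088987


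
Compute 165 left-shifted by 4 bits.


0b10100101 << 4 = 0b101001010000 = 2640

2640


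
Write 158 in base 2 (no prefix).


158 = 10011110 in binary

10011110


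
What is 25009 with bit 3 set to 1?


25009 | (1 << 3) = 25009 | 8 = 25017

25017


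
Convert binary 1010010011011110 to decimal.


1010010011011110 in decimal = 42206

42206


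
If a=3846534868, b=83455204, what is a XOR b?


3846534868 ^ 83455204 = 3787201072

3787201072


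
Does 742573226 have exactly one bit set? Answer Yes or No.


0b101100010000101100010010101010. Multiple bits set => No

No


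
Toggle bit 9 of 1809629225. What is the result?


1809629225 ^ (1 << 9) = 1809629225 ^ 512 = 1809629737

1809629737


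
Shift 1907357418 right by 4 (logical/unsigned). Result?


0b1110001101011111111011011101010 >> 4 = 0b111000110101111111101101110 = 119209838

119209838


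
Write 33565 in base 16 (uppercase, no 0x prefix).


33565 = 831D hex

831D


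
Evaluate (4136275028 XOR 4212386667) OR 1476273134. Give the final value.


Step 1: 4136275028 ^ 4212386667 = 228157247
Step 2: 228157247 | 1476273134 = 1610573823

1610573823


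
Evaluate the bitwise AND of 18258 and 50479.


0b100011101010010 & 0b1100010100101111 = 0b100010100000010 = 17666

17666


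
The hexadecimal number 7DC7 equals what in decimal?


7DC7 hex = 32199 decimal

32199


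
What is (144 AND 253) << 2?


Step 1: 144 & 253 = 144
Step 2: 144 << 2 = 576

576


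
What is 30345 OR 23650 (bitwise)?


0b111011010001001 | 0b101110001100010 = 0b111111011101011 = 32491

32491


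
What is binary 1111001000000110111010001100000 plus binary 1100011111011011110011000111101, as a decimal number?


1111001000000110111010001100000 + 1100011111011011110011000111101 = 11011100111100010101101010011101 = 3706804893

3706804893


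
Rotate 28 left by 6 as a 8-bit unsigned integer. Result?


Rotate 0b11100 left by 6 (8-bit) = 0b111 = 7

7


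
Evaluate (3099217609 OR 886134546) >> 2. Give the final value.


Step 1: 3099217609 | 886134546 = 3170590683
Step 2: 3170590683 >> 2 = 792647670

792647670


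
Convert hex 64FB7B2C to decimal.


64FB7B2C hex = 1694202668 decimal

1694202668


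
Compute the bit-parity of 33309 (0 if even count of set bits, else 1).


0b1000001000011101 has 6 ones => parity 0

0


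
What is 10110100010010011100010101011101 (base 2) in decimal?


10110100010010011100010101011101 in decimal = 3024733533

3024733533


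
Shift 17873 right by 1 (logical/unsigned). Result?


0b100010111010001 >> 1 = 0b10001011101000 = 8936

8936


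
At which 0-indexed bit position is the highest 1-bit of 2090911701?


0b1111100101000001100011111010101. Highest set bit at position 30

30


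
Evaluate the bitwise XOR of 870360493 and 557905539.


0b110011111000001010010110101101 ^ 0b100001010000001111011010000011 = 0b10010101000000101001100101110 = 312496942

312496942


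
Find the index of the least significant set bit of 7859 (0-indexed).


0b1111010110011. Lowest set bit at position 0

0


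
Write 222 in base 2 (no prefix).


222 = 11011110 in binary

11011110


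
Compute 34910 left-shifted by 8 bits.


0b1000100001011110 << 8 = 0b100010000101111000000000 = 8936960

8936960


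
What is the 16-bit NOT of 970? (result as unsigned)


~0b1111001010 = 0b1111110000110101 = 64565 (16-bit unsigned)

64565


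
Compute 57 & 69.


0b111001 & 0b1000101 = 0b1 = 1

1


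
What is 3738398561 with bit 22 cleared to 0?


3738398561 & ~(1 << 22) = 3734204257

3734204257


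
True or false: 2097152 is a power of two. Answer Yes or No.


0b1000000000000000000000. Only one bit set => Yes

Yes


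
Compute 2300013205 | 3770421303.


0b10001001000101110110101010010101 | 0b11100000101111000001000000110111 = 0b11101001101111110111101010110111 = 3921640119

3921640119


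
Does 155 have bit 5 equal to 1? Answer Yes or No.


0b10011011, bit 5 = 0. No

No


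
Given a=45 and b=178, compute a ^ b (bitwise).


45 ^ 178 = 159

159


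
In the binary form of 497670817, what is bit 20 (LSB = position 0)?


0b11101101010011101101010100001, position 20 = 0

0


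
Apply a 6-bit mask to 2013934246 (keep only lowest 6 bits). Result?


2013934246 & 63 = 38

38


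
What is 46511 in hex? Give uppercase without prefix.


46511 = B5AF hex

B5AF


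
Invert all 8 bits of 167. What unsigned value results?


167 ^ 255 = 88

88


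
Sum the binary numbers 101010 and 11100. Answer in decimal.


101010 + 11100 = 1000110 = 70

70


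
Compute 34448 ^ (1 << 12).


34448 ^ (1 << 12) = 34448 ^ 4096 = 38544

38544


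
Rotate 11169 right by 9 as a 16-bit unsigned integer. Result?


Rotate 0b10101110100001 right by 9 (16-bit) = 0b1101000010010101 = 53397

53397


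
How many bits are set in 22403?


0b101011110000011 has 8 set bits

8


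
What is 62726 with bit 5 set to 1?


62726 | (1 << 5) = 62726 | 32 = 62758

62758


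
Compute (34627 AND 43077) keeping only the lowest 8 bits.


Step 1: 34627 & 43077 = 32833
Step 2: 32833 & 255 = 65

65


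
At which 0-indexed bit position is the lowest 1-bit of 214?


0b11010110. Lowest set bit at position 1

1


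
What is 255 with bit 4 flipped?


255 ^ (1 << 4) = 255 ^ 16 = 239

239


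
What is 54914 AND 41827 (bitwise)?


0b1101011010000010 & 0b1010001101100011 = 0b1000001000000010 = 33282

33282


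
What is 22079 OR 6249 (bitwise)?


0b101011000111111 | 0b1100001101001 = 0b101111001111111 = 24191

24191


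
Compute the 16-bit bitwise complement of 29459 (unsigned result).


~0b111001100010011 = 0b1000110011101100 = 36076 (16-bit unsigned)

36076


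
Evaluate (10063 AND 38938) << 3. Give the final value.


Step 1: 10063 & 38938 = 10
Step 2: 10 << 3 = 80

80


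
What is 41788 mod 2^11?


41788 & 2047 = 828

828


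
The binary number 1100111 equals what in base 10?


1100111 in decimal = 103

103


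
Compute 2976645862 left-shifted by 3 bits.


0b10110001011011000000001011100110 << 3 = 0b10110001011011000000001011100110000 = 23813166896

23813166896


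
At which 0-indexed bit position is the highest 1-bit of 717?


0b1011001101. Highest set bit at position 9

9


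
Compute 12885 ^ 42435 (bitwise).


0b11001001010101 ^ 0b1010010111000011 = 0b1001011110010110 = 38806

38806


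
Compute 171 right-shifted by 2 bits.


0b10101011 >> 2 = 0b101010 = 42

42


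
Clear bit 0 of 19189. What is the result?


19189 & ~(1 << 0) = 19188

19188


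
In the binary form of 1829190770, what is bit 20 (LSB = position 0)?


0b1101101000001110011110001110010, position 20 = 0

0


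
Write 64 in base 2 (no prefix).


64 = 1000000 in binary

1000000


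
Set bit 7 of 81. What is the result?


81 | (1 << 7) = 81 | 128 = 209

209


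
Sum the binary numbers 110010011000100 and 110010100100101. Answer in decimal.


110010011000100 + 110010100100101 = 1100100111101001 = 51689

51689


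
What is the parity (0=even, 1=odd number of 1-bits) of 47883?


0b1011101100001011 has 9 ones => parity 1

1


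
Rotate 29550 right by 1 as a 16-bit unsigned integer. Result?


Rotate 0b111001101101110 right by 1 (16-bit) = 0b11100110110111 = 14775

14775


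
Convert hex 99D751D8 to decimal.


99D751D8 hex = 2581025240 decimal

2581025240


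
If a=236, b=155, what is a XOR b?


236 ^ 155 = 119

119


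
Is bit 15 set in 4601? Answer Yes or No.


0b1000111111001, bit 15 = 0. No

No


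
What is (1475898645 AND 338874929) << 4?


Step 1: 1475898645 & 338874929 = 338706449
Step 2: 338706449 << 4 = 5419303184

5419303184


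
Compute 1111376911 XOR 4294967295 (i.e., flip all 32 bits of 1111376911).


1111376911 ^ 4294967295 = 3183590384

3183590384


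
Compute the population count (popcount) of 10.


0b1010 has 2 set bits

2


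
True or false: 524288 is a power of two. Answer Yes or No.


0b10000000000000000000. Only one bit set => Yes

Yes


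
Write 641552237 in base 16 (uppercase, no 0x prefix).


641552237 = 263D4F6D hex

263D4F6D


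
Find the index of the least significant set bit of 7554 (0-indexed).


0b1110110000010. Lowest set bit at position 1

1


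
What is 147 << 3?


0b10010011 << 3 = 0b10010011000 = 1176

1176


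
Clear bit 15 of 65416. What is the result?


65416 & ~(1 << 15) = 32648

32648


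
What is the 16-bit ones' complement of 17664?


17664 ^ 65535 = 47871

47871


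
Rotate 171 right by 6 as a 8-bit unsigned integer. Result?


Rotate 0b10101011 right by 6 (8-bit) = 0b10101110 = 174

174


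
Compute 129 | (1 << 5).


129 | (1 << 5) = 129 | 32 = 161

161


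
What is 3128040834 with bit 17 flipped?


3128040834 ^ (1 << 17) = 3128040834 ^ 131072 = 3127909762

3127909762


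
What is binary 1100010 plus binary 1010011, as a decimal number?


1100010 + 1010011 = 10110101 = 181

181


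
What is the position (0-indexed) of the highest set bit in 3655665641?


0b11011001111001010000011111101001. Highest set bit at position 31

31


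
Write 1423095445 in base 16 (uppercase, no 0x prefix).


1423095445 = 54D2B695 hex

54D2B695


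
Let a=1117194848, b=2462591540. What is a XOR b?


1117194848 ^ 2462591540 = 3495895124

3495895124


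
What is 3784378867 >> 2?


0b11100001100100010000100111110011 >> 2 = 0b111000011001000100001001111100 = 946094716

946094716


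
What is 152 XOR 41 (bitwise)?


0b10011000 ^ 0b101001 = 0b10110001 = 177

177


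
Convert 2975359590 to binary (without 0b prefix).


2975359590 = 10110001010110000110001001100110 in binary

10110001010110000110001001100110


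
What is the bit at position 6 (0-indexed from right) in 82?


0b1010010, position 6 = 1

1


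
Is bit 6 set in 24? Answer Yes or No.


0b11000, bit 6 = 0. No

No


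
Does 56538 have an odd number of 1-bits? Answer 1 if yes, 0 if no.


0b1101110011011010 has 10 ones => parity 0

0


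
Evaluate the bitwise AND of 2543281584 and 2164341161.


0b10010111100101110110010110110000 & 0b10000001000000010011100110101001 = 0b10000001000000010010000110100000 = 2164335008

2164335008


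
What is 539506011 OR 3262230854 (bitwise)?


0b100000001010000011010101011011 | 0b11000010011100011011000101000110 = 0b11100010011110011011010101011111 = 3799627103

3799627103


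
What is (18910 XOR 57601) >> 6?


Step 1: 18910 ^ 57601 = 43231
Step 2: 43231 >> 6 = 675

675


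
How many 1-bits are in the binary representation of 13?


0b1101 has 3 set bits

3


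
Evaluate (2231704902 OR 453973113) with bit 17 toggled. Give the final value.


Step 1: 2231704902 | 453973113 = 2668567935
Step 2: 2668567935 ^ (1 << 17) = 2668567935 ^ 131072 = 2668436863

2668436863


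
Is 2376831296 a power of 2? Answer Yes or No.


0b10001101101010111001000101000000. Multiple bits set => No

No


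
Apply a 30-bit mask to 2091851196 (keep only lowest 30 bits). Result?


2091851196 & 1073741823 = 1018109372

1018109372


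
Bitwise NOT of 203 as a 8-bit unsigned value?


~0b11001011 = 0b110100 = 52 (8-bit unsigned)

52


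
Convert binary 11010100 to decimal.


11010100 in decimal = 212

212


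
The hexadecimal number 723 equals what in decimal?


723 hex = 1827 decimal

1827


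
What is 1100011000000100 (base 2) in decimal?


1100011000000100 in decimal = 50692

50692


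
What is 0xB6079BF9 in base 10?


B6079BF9 hex = 3053951993 decimal

3053951993


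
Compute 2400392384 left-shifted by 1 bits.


0b10001111000100110001010011000000 << 1 = 0b100011110001001100010100110000000 = 4800784768

4800784768


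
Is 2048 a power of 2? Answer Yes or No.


0b100000000000. Only one bit set => Yes

Yes


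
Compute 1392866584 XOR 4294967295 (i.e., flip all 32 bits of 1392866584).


1392866584 ^ 4294967295 = 2902100711

2902100711


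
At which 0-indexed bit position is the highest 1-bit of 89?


0b1011001. Highest set bit at position 6

6


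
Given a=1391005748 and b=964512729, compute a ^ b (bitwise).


1391005748 ^ 964512729 = 1804884973

1804884973


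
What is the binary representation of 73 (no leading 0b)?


73 = 1001001 in binary

1001001


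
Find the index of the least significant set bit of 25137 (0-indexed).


0b110001000110001. Lowest set bit at position 0

0


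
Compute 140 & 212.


0b10001100 & 0b11010100 = 0b10000100 = 132

132


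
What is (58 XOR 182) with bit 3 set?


Step 1: 58 ^ 182 = 140
Step 2: 140 | (1 << 3) = 140 | 8 = 140

140


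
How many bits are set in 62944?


0b1111010111100000 has 9 set bits

9


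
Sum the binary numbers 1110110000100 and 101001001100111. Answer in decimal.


1110110000100 + 101001001100111 = 110111111101011 = 28651

28651


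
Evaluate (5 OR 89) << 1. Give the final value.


Step 1: 5 | 89 = 93
Step 2: 93 << 1 = 186

186


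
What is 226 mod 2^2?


226 & 3 = 2

2


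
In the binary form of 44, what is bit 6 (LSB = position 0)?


0b101100, position 6 = 0

0


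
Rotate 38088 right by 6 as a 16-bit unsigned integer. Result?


Rotate 0b1001010011001000 right by 6 (16-bit) = 0b10001001010011 = 8787

8787


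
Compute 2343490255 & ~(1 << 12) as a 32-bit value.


2343490255 & ~(1 << 12) = 2343486159

2343486159


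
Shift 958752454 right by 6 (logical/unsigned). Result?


0b111001001001010110011011000110 >> 6 = 0b111001001001010110011011 = 14980507

14980507


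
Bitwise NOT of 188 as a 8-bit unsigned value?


~0b10111100 = 0b1000011 = 67 (8-bit unsigned)

67


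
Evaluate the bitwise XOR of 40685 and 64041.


0b1001111011101101 ^ 0b1111101000101001 = 0b110010011000100 = 25796

25796


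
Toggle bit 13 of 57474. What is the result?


57474 ^ (1 << 13) = 57474 ^ 8192 = 49282

49282


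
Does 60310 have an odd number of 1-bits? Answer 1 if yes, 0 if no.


0b1110101110010110 has 10 ones => parity 0

0


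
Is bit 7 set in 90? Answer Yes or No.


0b1011010, bit 7 = 0. No

No


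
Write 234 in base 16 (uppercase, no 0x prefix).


234 = EA hex

EA


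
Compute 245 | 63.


0b11110101 | 0b111111 = 0b11111111 = 255

255


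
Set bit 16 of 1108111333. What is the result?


1108111333 | (1 << 16) = 1108111333 | 65536 = 1108176869

1108176869


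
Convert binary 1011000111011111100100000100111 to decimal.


1011000111011111100100000100111 in decimal = 1492109351

1492109351


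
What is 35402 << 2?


0b1000101001001010 << 2 = 0b100010100100101000 = 141608

141608


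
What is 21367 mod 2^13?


21367 & 8191 = 4983

4983


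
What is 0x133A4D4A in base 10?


133A4D4A hex = 322587978 decimal

322587978


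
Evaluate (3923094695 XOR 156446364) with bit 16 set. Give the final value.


Step 1: 3923094695 ^ 156446364 = 3766911547
Step 2: 3766911547 | (1 << 16) = 3766911547 | 65536 = 3766977083

3766977083


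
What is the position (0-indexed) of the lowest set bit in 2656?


0b101001100000. Lowest set bit at position 5

5


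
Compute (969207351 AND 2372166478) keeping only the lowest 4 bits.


Step 1: 969207351 & 2372166478 = 155476486
Step 2: 155476486 & 15 = 6

6


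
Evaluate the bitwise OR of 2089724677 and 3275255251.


0b1111100100011101010101100000101 | 0b11000011001110000110110111010011 = 0b11111111101111101110111111010111 = 4290703319

4290703319


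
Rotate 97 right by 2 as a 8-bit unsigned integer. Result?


Rotate 0b1100001 right by 2 (8-bit) = 0b1011000 = 88

88


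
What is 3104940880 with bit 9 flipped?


3104940880 ^ (1 << 9) = 3104940880 ^ 512 = 3104940368

3104940368


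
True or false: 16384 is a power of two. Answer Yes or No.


0b100000000000000. Only one bit set => Yes

Yes


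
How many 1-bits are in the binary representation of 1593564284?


0b1011110111110111101110001111100 has 22 set bits

22


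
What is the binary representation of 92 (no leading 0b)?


92 = 1011100 in binary

1011100


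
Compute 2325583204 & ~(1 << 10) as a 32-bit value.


2325583204 & ~(1 << 10) = 2325582180

2325582180


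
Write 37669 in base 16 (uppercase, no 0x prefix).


37669 = 9325 hex

9325


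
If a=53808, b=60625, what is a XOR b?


53808 ^ 60625 = 16097

16097


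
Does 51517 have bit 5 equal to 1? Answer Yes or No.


0b1100100100111101, bit 5 = 1. Yes

Yes


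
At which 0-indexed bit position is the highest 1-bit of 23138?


0b101101001100010. Highest set bit at position 14

14


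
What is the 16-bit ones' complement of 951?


951 ^ 65535 = 64584

64584


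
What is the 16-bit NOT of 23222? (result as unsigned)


~0b101101010110110 = 0b1010010101001001 = 42313 (16-bit unsigned)

42313


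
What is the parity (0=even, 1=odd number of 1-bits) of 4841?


0b1001011101001 has 7 ones => parity 1

1


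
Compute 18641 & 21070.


0b100100011010001 & 0b101001001001110 = 0b100000001000000 = 16448

16448


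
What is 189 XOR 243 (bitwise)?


0b10111101 ^ 0b11110011 = 0b1001110 = 78

78


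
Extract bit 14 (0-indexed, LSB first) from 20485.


0b101000000000101, position 14 = 1

1


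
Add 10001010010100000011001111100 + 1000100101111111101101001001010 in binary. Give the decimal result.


10001010010100000011001111100 + 1000100101111111101101001001010 = 1010110000010011110000011000110 = 1443487942

1443487942


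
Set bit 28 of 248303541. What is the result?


248303541 | (1 << 28) = 248303541 | 268435456 = 516738997

516738997


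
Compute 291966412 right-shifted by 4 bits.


0b10001011001110000110111001100 >> 4 = 0b1000101100111000011011100 = 18247900

18247900


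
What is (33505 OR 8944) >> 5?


Step 1: 33505 | 8944 = 41713
Step 2: 41713 >> 5 = 1303

1303


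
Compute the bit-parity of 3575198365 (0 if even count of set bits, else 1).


0b11010101000110010011001010011101 has 16 ones => parity 0

0


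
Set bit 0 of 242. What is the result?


242 | (1 << 0) = 242 | 1 = 243

243


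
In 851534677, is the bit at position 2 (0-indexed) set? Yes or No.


0b110010110000010110001101010101, bit 2 = 1. Yes

Yes


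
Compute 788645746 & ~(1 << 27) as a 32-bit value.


788645746 & ~(1 << 27) = 654428018

654428018


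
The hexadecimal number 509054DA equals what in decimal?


509054DA hex = 1351636186 decimal

1351636186


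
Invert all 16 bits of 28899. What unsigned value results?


28899 ^ 65535 = 36636

36636


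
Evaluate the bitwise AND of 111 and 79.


0b1101111 & 0b1001111 = 0b1001111 = 79

79


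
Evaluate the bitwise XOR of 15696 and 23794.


0b11110101010000 ^ 0b101110011110010 = 0b110000110100010 = 24994

24994


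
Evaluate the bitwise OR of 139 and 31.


0b10001011 | 0b11111 = 0b10011111 = 159

159


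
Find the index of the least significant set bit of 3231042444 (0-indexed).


0b11000000100101011100101110001100. Lowest set bit at position 2

2


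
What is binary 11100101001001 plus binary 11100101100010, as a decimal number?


11100101001001 + 11100101100010 = 111001010101011 = 29355

29355


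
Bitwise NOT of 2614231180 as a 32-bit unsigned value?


~0b10011011110100100000000010001100 = 0b1100100001011011111111101110011 = 1680736115 (32-bit unsigned)

1680736115


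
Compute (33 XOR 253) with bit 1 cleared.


Step 1: 33 ^ 253 = 220
Step 2: 220 & ~(1 << 1) = 220

220


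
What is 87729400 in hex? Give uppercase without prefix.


87729400 = 53AA4F8 hex

53AA4F8


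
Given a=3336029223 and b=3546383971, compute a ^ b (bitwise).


3336029223 ^ 3546383971 = 364266052

364266052


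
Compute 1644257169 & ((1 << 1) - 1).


1644257169 & 1 = 1

1


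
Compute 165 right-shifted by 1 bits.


0b10100101 >> 1 = 0b1010010 = 82

82


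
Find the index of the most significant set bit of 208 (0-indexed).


0b11010000. Highest set bit at position 7

7


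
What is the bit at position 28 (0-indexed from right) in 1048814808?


0b111110100000111010010011011000, position 28 = 1

1


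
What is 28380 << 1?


0b110111011011100 << 1 = 0b1101110110111000 = 56760

56760


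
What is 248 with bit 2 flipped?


248 ^ (1 << 2) = 248 ^ 4 = 252

252


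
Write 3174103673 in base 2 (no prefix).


3174103673 = 10111101001100001111101001111001 in binary

10111101001100001111101001111001


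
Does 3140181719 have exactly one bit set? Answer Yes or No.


0b10111011001010110101111011010111. Multiple bits set => No

No


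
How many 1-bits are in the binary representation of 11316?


0b10110000110100 has 6 set bits

6


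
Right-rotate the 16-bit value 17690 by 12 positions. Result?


Rotate 0b100010100011010 right by 12 (16-bit) = 0b101000110100100 = 20900

20900


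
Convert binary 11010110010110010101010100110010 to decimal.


11010110010110010101010100110010 in decimal = 3596178738

3596178738


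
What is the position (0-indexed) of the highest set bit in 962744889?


0b111001011000100101001000111001. Highest set bit at position 29

29


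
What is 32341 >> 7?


0b111111001010101 >> 7 = 0b11111100 = 252

252


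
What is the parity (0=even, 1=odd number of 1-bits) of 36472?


0b1000111001111000 has 8 ones => parity 0

0


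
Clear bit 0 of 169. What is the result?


169 & ~(1 << 0) = 168

168


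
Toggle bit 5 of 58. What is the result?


58 ^ (1 << 5) = 58 ^ 32 = 26

26


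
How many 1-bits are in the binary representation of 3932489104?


0b11101010011001010000010110010000 has 13 set bits

13


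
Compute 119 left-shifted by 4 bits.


0b1110111 << 4 = 0b11101110000 = 1904

1904


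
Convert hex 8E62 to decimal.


8E62 hex = 36450 decimal

36450


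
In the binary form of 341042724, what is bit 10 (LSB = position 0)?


0b10100010100111110011000100100, position 10 = 1

1


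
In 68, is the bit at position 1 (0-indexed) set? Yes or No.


0b1000100, bit 1 = 0. No

No


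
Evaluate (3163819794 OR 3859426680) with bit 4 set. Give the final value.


Step 1: 3163819794 | 3859426680 = 4271779706
Step 2: 4271779706 | (1 << 4) = 4271779706 | 16 = 4271779706

4271779706


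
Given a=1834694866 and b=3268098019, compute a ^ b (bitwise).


1834694866 ^ 3268098019 = 2945453873

2945453873


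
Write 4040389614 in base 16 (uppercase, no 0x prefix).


4040389614 = F0D373EE hex

F0D373EE


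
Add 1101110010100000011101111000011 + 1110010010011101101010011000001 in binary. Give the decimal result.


1101110010100000011101111000011 + 1110010010011101101010011000001 = 11100000100111110001000010000100 = 3768520836

3768520836


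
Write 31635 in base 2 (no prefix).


31635 = 111101110010011 in binary

111101110010011


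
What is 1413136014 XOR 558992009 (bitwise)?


0b1010100001110101011111010001110 ^ 0b100001010100011000101010001001 = 0b1110101011010110011010000000111 = 1969959943

1969959943


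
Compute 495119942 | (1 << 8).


495119942 | (1 << 8) = 495119942 | 256 = 495120198

495120198


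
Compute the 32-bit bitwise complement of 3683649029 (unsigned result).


~0b11011011100100000000011000000101 = 0b100100011011111111100111111010 = 611318266 (32-bit unsigned)

611318266


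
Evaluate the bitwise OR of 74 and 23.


0b1001010 | 0b10111 = 0b1011111 = 95

95


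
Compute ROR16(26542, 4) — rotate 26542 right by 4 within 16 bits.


Rotate 0b110011110101110 right by 4 (16-bit) = 0b1110011001111010 = 59002

59002


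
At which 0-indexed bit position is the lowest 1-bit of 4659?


0b1001000110011. Lowest set bit at position 0

0


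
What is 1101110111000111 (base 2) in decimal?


1101110111000111 in decimal = 56775

56775


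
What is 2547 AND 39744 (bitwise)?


0b100111110011 & 0b1001101101000000 = 0b100101000000 = 2368

2368


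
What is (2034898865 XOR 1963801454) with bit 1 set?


Step 1: 2034898865 ^ 1963801454 = 205991135
Step 2: 205991135 | (1 << 1) = 205991135 | 2 = 205991135

205991135


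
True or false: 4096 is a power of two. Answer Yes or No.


0b1000000000000. Only one bit set => Yes

Yes


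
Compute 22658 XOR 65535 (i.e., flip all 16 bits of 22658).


22658 ^ 65535 = 42877

42877


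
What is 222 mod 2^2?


222 & 3 = 2

2


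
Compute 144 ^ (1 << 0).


144 ^ (1 << 0) = 144 ^ 1 = 145

145


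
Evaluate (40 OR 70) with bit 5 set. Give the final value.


Step 1: 40 | 70 = 110
Step 2: 110 | (1 << 5) = 110 | 32 = 110

110


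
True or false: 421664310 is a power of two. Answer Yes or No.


0b11001001000100001011000110110. Multiple bits set => No

No


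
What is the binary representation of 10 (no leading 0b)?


10 = 1010 in binary

1010


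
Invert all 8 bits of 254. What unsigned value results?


254 ^ 255 = 1

1


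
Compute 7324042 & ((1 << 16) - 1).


7324042 & 65535 = 49546

49546


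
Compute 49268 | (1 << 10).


49268 | (1 << 10) = 49268 | 1024 = 50292

50292


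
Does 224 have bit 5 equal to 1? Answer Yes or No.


0b11100000, bit 5 = 1. Yes

Yes


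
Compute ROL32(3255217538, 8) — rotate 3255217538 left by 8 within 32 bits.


Rotate 0b11000010000001101010110110000010 left by 8 (32-bit) = 0b110101011011000001011000010 = 112034498

112034498


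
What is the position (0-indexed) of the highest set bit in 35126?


0b1000100100110110. Highest set bit at position 15

15


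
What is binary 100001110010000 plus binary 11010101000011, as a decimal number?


100001110010000 + 11010101000011 = 111100011010011 = 30931

30931


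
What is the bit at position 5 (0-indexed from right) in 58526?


0b1110010010011110, position 5 = 0

0


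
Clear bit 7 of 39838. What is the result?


39838 & ~(1 << 7) = 39710

39710


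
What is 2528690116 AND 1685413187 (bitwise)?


0b10010110101110001011111111000100 & 0b1100100011101010101110101000011 = 0b100001100000001110101000000 = 70262080

70262080


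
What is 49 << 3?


0b110001 << 3 = 0b110001000 = 392

392


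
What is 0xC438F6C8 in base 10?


C438F6C8 hex = 3292067528 decimal

3292067528


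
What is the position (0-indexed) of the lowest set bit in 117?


0b1110101. Lowest set bit at position 0

0


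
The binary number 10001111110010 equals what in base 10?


10001111110010 in decimal = 9202

9202


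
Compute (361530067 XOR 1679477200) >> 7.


Step 1: 361530067 ^ 1679477200 = 1905675011
Step 2: 1905675011 >> 7 = 14888086

14888086


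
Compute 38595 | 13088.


0b1001011011000011 | 0b11001100100000 = 0b1011011111100011 = 47075

47075


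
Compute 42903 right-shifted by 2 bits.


0b1010011110010111 >> 2 = 0b10100111100101 = 10725

10725


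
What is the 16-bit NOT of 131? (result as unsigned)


~0b10000011 = 0b1111111101111100 = 65404 (16-bit unsigned)

65404


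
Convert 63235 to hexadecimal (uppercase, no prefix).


63235 = F703 hex

F703


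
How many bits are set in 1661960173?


0b1100011000011110111111111101101 has 21 set bits

21


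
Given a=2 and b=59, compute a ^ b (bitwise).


2 ^ 59 = 57

57


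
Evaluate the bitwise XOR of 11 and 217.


0b1011 ^ 0b11011001 = 0b11010010 = 210

210


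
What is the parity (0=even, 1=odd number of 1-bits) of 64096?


0b1111101001100000 has 8 ones => parity 0

0


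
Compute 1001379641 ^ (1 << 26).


1001379641 ^ (1 << 26) = 1001379641 ^ 67108864 = 1068488505

1068488505


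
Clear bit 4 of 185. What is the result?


185 & ~(1 << 4) = 169

169


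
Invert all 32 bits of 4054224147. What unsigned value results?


4054224147 ^ 4294967295 = 240743148

240743148


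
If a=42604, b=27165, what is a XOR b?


42604 ^ 27165 = 52337

52337


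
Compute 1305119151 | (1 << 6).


1305119151 | (1 << 6) = 1305119151 | 64 = 1305119215

1305119215


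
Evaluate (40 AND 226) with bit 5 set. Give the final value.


Step 1: 40 & 226 = 32
Step 2: 32 | (1 << 5) = 32 | 32 = 32

32


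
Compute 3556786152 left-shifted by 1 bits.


0b11010100000000000011111111101000 << 1 = 0b110101000000000000111111111010000 = 7113572304

7113572304


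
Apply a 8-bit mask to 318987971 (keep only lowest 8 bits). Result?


318987971 & 255 = 195

195


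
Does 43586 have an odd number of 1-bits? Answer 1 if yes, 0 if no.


0b1010101001000010 has 6 ones => parity 0

0


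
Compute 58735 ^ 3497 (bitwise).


0b1110010101101111 ^ 0b110110101001 = 0b1110100011000110 = 59590

59590


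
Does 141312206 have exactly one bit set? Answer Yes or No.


0b1000011011000100000011001110. Multiple bits set => No

No


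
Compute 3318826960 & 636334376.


0b11000101110100010100011111010000 & 0b100101111011011011000100101000 = 0b101110000010000000100000000 = 96534784

96534784


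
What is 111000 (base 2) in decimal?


111000 in decimal = 56

56


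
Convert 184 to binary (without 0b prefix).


184 = 10111000 in binary

10111000


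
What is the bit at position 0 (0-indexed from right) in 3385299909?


0b11001001110001111001001111000101, position 0 = 1

1


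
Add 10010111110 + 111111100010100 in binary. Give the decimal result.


10010111110 + 111111100010100 = 1000001111010010 = 33746

33746


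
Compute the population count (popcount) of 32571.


0b111111100111011 has 12 set bits

12


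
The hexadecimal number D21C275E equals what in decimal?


D21C275E hex = 3525060446 decimal

3525060446


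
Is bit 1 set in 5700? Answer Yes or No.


0b1011001000100, bit 1 = 0. No

No


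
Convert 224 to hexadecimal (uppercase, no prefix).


224 = E0 hex

E0


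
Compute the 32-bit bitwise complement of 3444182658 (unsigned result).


~0b11001101010010100000111010000010 = 0b110010101101011111000101111101 = 850784637 (32-bit unsigned)

850784637


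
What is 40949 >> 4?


0b1001111111110101 >> 4 = 0b100111111111 = 2559

2559


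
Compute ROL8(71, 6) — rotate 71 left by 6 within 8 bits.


Rotate 0b1000111 left by 6 (8-bit) = 0b11010001 = 209

209


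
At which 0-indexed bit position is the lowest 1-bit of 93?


0b1011101. Lowest set bit at position 0

0


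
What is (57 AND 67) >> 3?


Step 1: 57 & 67 = 1
Step 2: 1 >> 3 = 0

0


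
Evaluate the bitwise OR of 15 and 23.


0b1111 | 0b10111 = 0b11111 = 31

31


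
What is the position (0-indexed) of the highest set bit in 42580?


0b1010011001010100. Highest set bit at position 15

15


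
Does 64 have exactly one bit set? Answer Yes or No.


0b1000000. Only one bit set => Yes

Yes


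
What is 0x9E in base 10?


9E hex = 158 decimal

158


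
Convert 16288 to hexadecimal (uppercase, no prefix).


16288 = 3FA0 hex

3FA0


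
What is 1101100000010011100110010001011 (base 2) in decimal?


1101100000010011100110010001011 in decimal = 1812581515

1812581515


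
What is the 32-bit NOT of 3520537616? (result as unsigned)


~0b11010001110101110010010000010000 = 0b101110001010001101101111101111 = 774429679 (32-bit unsigned)

774429679


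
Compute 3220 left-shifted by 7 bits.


0b110010010100 << 7 = 0b1100100101000000000 = 412160

412160


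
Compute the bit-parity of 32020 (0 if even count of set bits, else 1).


0b111110100010100 has 8 ones => parity 0

0


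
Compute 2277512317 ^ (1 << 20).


2277512317 ^ (1 << 20) = 2277512317 ^ 1048576 = 2278560893

2278560893


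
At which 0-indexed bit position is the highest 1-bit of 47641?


0b1011101000011001. Highest set bit at position 15

15


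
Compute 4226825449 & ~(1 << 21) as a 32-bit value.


4226825449 & ~(1 << 21) = 4224728297

4224728297


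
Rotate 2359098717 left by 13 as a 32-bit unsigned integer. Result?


Rotate 0b10001100100111001111110101011101 left by 13 (32-bit) = 0b10011111101010111011000110010011 = 2678829459

2678829459


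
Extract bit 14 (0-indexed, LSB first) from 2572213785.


0b10011001010100001101111000011001, position 14 = 1

1


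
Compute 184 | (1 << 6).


184 | (1 << 6) = 184 | 64 = 248

248


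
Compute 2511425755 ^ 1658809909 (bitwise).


0b10010101101100010101000011011011 ^ 0b1100010110111110110111000110101 = 0b11110111011011100011111011101110 = 4151197422

4151197422


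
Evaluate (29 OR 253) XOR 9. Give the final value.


Step 1: 29 | 253 = 253
Step 2: 253 ^ 9 = 244

244


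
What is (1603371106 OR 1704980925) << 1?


Step 1: 1603371106 | 1704980925 = 2141188607
Step 2: 2141188607 << 1 = 4282377214

4282377214


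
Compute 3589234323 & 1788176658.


0b11010101111011110101111010010011 & 0b1101010100101010110100100010010 = 0b1000000100001010100100000010010 = 1082476562

1082476562


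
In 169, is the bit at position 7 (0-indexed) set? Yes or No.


0b10101001, bit 7 = 1. Yes

Yes


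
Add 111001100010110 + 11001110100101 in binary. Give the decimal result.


111001100010110 + 11001110100101 = 1010011010111011 = 42683

42683


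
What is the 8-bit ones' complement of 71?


71 ^ 255 = 184

184


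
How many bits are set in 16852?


0b100000111010100 has 6 set bits

6


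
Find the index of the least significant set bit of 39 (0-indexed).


0b100111. Lowest set bit at position 0

0


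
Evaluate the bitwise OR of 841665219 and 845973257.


0b110010001010101100101011000011 | 0b110010011011001000011100001001 = 0b110010011011101100111111001011 = 846122955

846122955


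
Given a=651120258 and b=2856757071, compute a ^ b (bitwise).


651120258 ^ 2856757071 = 2357848525

2357848525


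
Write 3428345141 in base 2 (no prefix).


3428345141 = 11001100010110000110010100110101 in binary

11001100010110000110010100110101


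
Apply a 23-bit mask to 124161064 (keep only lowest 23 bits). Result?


124161064 & 8388607 = 6720552

6720552


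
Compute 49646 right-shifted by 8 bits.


0b1100000111101110 >> 8 = 0b11000001 = 193

193


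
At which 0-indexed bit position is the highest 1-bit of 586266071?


0b100010111100011011010111010111. Highest set bit at position 29

29


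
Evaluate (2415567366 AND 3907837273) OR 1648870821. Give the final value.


Step 1: 2415567366 & 3907837273 = 2296938496
Step 2: 2296938496 | 1648870821 = 3941582245

3941582245


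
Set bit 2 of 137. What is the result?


137 | (1 << 2) = 137 | 4 = 141

141


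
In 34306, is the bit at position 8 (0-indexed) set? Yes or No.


0b1000011000000010, bit 8 = 0. No

No


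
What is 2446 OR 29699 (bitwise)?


0b100110001110 | 0b111010000000011 = 0b111110110001111 = 32143

32143


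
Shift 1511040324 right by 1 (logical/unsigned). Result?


0b1011010000100001010010101000100 >> 1 = 0b101101000010000101001010100010 = 755520162

755520162


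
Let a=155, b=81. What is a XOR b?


155 ^ 81 = 202

202


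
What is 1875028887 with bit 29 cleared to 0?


1875028887 & ~(1 << 29) = 1338157975

1338157975


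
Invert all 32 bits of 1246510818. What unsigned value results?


1246510818 ^ 4294967295 = 3048456477

3048456477


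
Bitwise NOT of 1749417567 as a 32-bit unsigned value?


~0b1101000010001011111111001011111 = 0b10010111101110100000000110100000 = 2545549728 (32-bit unsigned)

2545549728


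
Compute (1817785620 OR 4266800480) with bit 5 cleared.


Step 1: 1817785620 | 4266800480 = 4267390324
Step 2: 4267390324 & ~(1 << 5) = 4267390292

4267390292


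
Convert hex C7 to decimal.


C7 hex = 199 decimal

199


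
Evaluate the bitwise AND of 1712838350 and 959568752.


0b1100110000101111101011011001110 & 0b111001001100011101101101110000 = 0b100000000100011101001001000000 = 538038848

538038848


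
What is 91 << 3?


0b1011011 << 3 = 0b1011011000 = 728

728


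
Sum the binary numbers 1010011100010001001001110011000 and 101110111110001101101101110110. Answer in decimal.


1010011100010001001001110011000 + 101110111110001101101101110110 = 10000010100000010110111100001110 = 2189520654

2189520654


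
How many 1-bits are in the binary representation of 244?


0b11110100 has 5 set bits

5


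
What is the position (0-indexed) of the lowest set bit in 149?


0b10010101. Lowest set bit at position 0

0


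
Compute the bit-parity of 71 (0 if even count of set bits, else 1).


0b1000111 has 4 ones => parity 0

0


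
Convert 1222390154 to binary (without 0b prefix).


1222390154 = 1001000110111000011000110001010 in binary

1001000110111000011000110001010
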